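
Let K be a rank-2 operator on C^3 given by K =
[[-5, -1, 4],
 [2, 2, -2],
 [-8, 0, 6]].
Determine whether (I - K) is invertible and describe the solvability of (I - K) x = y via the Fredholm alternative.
(I - K) is invertible (det(I - K) = 4 ≠ 0), so for every y in C^3 the equation (I - K) x = y has a unique solution.

K has rank 2 and factors as K = U V^T = u1 v1^T + u2 v2^T with u1 = (1, 0, 2), v1 = (-1, 3, 0), u2 = (2, -1, 3), v2 = (-2, -2, 2) (multiplying out reproduces the displayed K). The nonzero eigenvalues of U V^T coincide with those of the 2 x 2 matrix G = V^T U = [[v1·u1, v1·u2], [v2·u1, v2·u2]] = [[-1, -5], [2, 4]], and by the Sylvester determinant identity det(I_3 - U V^T) = det(I_2 - V^T U) = det([[2, 5], [-2, -3]]) = (2)(-3) - (5)(-2) = 4. (Direct check: I - K =
[[6, 1, -4],
 [-2, -1, 2],
 [8, 0, -5]]
has determinant 4.) The finite-dimensional Fredholm alternative says: either (I - K) is invertible, or ker(I - K) ≠ {0} and then range(I - K) = ker((I - K)^*)^⊥, with dim ker(I - K) = dim ker((I - K)^*). Since det(I - K) ≠ 0, 1 is not an eigenvalue of K and ker(I - K) = {0}, so we are in the first case: for every y there is a unique x = (I - K)^(-1) y. (Explicitly, by the Woodbury identity, (I - U V^T)^(-1) = I + U (I_2 - G)^(-1) V^T.)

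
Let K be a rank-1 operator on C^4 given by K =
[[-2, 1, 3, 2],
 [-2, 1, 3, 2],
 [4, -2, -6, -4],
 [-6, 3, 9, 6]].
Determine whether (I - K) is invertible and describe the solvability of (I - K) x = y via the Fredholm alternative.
(I - K) is invertible (det(I - K) = 2 ≠ 0), so for every y in C^4 the equation (I - K) x = y has a unique solution.

K has rank 1, so it is an outer product K = u v^T: every row of K is a multiple of one row vector. Reading off the entries, u = (-1, -1, 2, -3) and v = (2, -1, -3, -2) (row i of K equals u_i·v^T). A rank-one matrix u v^T satisfies K u = u (v·u) and kills the (3)-dimensional subspace v^⊥, so its characteristic polynomial is lambda^3 (lambda - v·u) with v·u = tr K = -1. Hence the eigenvalues of I - K are 1 (multiplicity 3) and 1 - (-1) = 2, so det(I - K) = 2. (Direct check: I - K =
[[3, -1, -3, -2],
 [2, 0, -3, -2],
 [-4, 2, 7, 4],
 [6, -3, -9, -5]]
has determinant 2.) The finite-dimensional Fredholm alternative says: either (I - K) is invertible, or ker(I - K) ≠ {0} and then range(I - K) = ker((I - K)^*)^⊥, with dim ker(I - K) = dim ker((I - K)^*). Since det(I - K) ≠ 0, 1 is not an eigenvalue of K and ker(I - K) = {0}, so we are in the first case: for every y there is a unique x = (I - K)^(-1) y. Explicitly, by the Sherman–Morrison formula, (I - u v^T)^(-1) = I + u v^T/(1 - v·u), i.e. (I - K)^(-1) = I + K/(2).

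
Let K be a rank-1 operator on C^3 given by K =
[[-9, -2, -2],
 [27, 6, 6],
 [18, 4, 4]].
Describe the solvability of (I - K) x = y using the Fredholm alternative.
(I - K) is singular (det(I - K) = 0, i.e. 1 ∈ sigma(K)). (I - K) x = y is solvable iff y ⊥ ker((I - K)^*) = span{(-9, -2, -2)}, i.e. iff -9y_1 - 2y_2 - 2y_3 = 0. When solvable, the solutions are x = y + c·(1, -3, -2), c arbitrary (ker(I - K) = span{(1, -3, -2)}, dimension 1).

K has rank 1, so it is an outer product K = u v^T: every row of K is a multiple of one row vector. Reading off the entries, u = (1, -3, -2) and v = (-9, -2, -2) (row i of K equals u_i·v^T). A rank-one matrix u v^T satisfies K u = u (v·u) and kills the (2)-dimensional subspace v^⊥, so its characteristic polynomial is lambda^2 (lambda - v·u) with v·u = tr K = 1. Hence the eigenvalues of I - K are 1 (multiplicity 2) and 1 - (1) = 0, so det(I - K) = 0. (Direct check: I - K =
[[10, 2, 2],
 [-27, -5, -6],
 [-18, -4, -3]]
has determinant 0.) So 1 is an eigenvalue of K and (I - K) is not invertible. The finite-dimensional Fredholm alternative says: either (I - K) is invertible, or ker(I - K) ≠ {0} and then range(I - K) = ker((I - K)^*)^⊥, with dim ker(I - K) = dim ker((I - K)^*). We are in the second case, so we need both kernels. Kernel of I - K: (I - K) u = u - u (v·u) = u - u = 0, so ker(I - K) = span{u} = span{(1, -3, -2)} (it is exactly 1-dimensional because rank(I - K) = 2). Kernel of the adjoint: K is real, so (I - K)^* = I - K^T = I - v u^T, and (I - v u^T) v = v - v (u·v) = 0; hence ker((I - K)^*) = span{v} = span{(-9, -2, -2)}. Therefore (I - K) x = y is solvable iff <y, v> = 0, i.e. iff -9y_1 - 2y_2 - 2y_3 = 0. When this holds, K y = u (v·y) = 0, so (I - K) y = y and x = y is a particular solution; the full solution set is the line x = y + c·u = y + c·(1, -3, -2), c ∈ C.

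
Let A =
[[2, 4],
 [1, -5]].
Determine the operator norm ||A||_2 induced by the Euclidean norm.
||A||_2 = sqrt((46 + sqrt(1332))/2) ≈ 6.4225 (= sqrt(largest eigenvalue of A^T A))

||A||_2 = sigma_max(A) = sqrt(lambda_max(A^T A)). Form the symmetric matrix M = A^T A =
[[5, 3],
 [3, 41]].
Its characteristic polynomial (trace, determinant of M give the coefficients) is
  p(λ) = det(λ I - M) = λ^2 - 46λ + 196.
For λ^2 - 46λ + 196 the discriminant is 1332. It is nonnegative but not a perfect square, so the roots are real and irrational: λ = (46 ± sqrt(1332))/2 ≈ 41.2483, 4.7517.
So the eigenvalues of A^T A are ≈ 4.7517, 41.2483 (all ≥ 0, as they must be for A^T A). The largest is λ_max = (46 + sqrt(1332))/2 ≈ 41.2483, hence ||A||_2 = sqrt(λ_max) = sqrt((46 + sqrt(1332))/2) ≈ 6.4225.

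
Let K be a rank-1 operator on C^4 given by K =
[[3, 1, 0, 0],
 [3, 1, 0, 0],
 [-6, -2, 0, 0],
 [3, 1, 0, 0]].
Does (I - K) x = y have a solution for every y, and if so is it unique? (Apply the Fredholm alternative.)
(I - K) is invertible (det(I - K) = -3 ≠ 0), so for every y in C^4 the equation (I - K) x = y has a unique solution.

K has rank 1, so it is an outer product K = u v^T: every row of K is a multiple of one row vector. Reading off the entries, u = (-1, -1, 2, -1) and v = (-3, -1, 0, 0) (row i of K equals u_i·v^T). A rank-one matrix u v^T satisfies K u = u (v·u) and kills the (3)-dimensional subspace v^⊥, so its characteristic polynomial is lambda^3 (lambda - v·u) with v·u = tr K = 4. Hence the eigenvalues of I - K are 1 (multiplicity 3) and 1 - (4) = -3, so det(I - K) = -3. (Direct check: I - K =
[[-2, -1, 0, 0],
 [-3, 0, 0, 0],
 [6, 2, 1, 0],
 [-3, -1, 0, 1]]
has determinant -3.) The finite-dimensional Fredholm alternative says: either (I - K) is invertible, or ker(I - K) ≠ {0} and then range(I - K) = ker((I - K)^*)^⊥, with dim ker(I - K) = dim ker((I - K)^*). Since det(I - K) ≠ 0, 1 is not an eigenvalue of K and ker(I - K) = {0}, so we are in the first case: for every y there is a unique x = (I - K)^(-1) y. Explicitly, by the Sherman–Morrison formula, (I - u v^T)^(-1) = I + u v^T/(1 - v·u), i.e. (I - K)^(-1) = I + K/(-3).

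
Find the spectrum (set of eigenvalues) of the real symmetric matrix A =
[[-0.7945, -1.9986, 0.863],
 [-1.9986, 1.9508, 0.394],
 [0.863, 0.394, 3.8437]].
sigma(A) ≈ {-2, 3, 4}

A is real symmetric, so its spectrum consists of real eigenvalues. Expanding the characteristic polynomial of the displayed matrix gives
  det(λ I - A) = p(λ) = λ^3 + (-5)λ^2 + (-2)λ + (24).
Solving p(λ) = 0 yields eigenvalues ≈ -2, 3, 4. (A is shown rounded to 4 decimals, so these recover the underlying integer eigenvalues to within that precision.)
Verification: the trace of A = 5 equals the sum of eigenvalues 5, and det(A) ≈ -23.9994 matches the eigenvalue product -24.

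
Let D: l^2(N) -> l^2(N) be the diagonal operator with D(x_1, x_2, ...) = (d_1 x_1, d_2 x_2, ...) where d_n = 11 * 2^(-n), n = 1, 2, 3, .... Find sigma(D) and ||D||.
sigma(D) = {11 * 2^(-n) : n ≥ 1} ∪ {0}; ||D|| = 11/2

A bounded diagonal operator on l^2 with diagonal entries d_n has spectrum equal to the closure of {d_n : n ≥ 1}: every d_n is an eigenvalue (with eigenvector e_n), so {d_n} ⊂ sigma(D); the spectrum is closed, so its closure is too; and for lambda not in the closure, (D - lambda I) has bounded inverse (the diagonal entries 1/(d_n - lambda) are bounded). For our sequence d_n = 11 * 2^(-n), n = 1, 2, 3, ...:
  - {d_n} = {11 * 2^(-n) : n ≥ 1}; the only limit point is 0
  - closure = {11 * 2^(-n) : n ≥ 1} ∪ {0}
For the norm: a diagonal operator has ||D|| = sup_n |d_n|. Here d_n = 11 * 2^(-n) is positive and decreasing, so sup_n |d_n| = d_1 = 11/2. So ||D|| = 11/2.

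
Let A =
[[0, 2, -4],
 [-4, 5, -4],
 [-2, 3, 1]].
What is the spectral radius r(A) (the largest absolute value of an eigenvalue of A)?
r(A) ≈ 3.7423

The eigenvalues of A are the roots of its characteristic polynomial. With M = A (coefficients from the trace, the sum of principal 2x2 minors, and det A):
  p(λ) = det(λ I - M) = λ^3 - 6λ^2 + 17λ - 32.
No integer candidate from the rational root theorem (±divisors of 32) is a root, so the roots are irrational. The cubic discriminant is Δ = -5792 < 0, so there is one real root and a complex-conjugate pair. p(3) = -8 and p(4) = 4 have opposite signs, so a root lies in (3, 4); Newton's method refines it to λ ≈ 3.7423. Dividing out (λ - (3.7423)) leaves approximately λ^2 - 2.2577λ + 8.551. For λ^2 - 2.2577λ + 8.551 the discriminant is -29.1065. It is negative, so the remaining roots are the complex-conjugate pair λ ≈ 1.1289 ± 2.6975i. Their product equals the constant term, so |λ|^2 ≈ 8.551 and |λ| ≈ 2.9242.
Thus the eigenvalues (to 4 decimals) are 3.7423 (modulus 3.7423); 1.1289 ± 2.6975i (modulus 2.9242). The spectral radius is the largest modulus: r(A) ≈ 3.7423. (Cross-check: r(A) ≤ ||A||_2 ≈ 8.6956; equality holds whenever A is normal, though it can also hold for some non-normal A.)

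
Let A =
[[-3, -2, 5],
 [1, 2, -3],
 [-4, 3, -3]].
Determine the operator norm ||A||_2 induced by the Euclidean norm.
||A||_2 ≈ 7.6467 (= sqrt(largest eigenvalue of A^T A))

||A||_2 = sigma_max(A) = sqrt(lambda_max(A^T A)). Form the symmetric matrix M = A^T A =
[[26, -4, -6],
 [-4, 17, -25],
 [-6, -25, 43]].
Its characteristic polynomial (trace, sum of principal 2x2 minors, determinant of M give the coefficients) is
  p(λ) = det(λ I - M) = λ^3 - 86λ^2 + 1614λ - 256.
No integer candidate from the rational root theorem (±divisors of 256) is a root, so the roots are irrational. The cubic discriminant is Δ = 2435214256 > 0, so there are three distinct real roots. p(0) = -256 and p(1) = 1273 have opposite signs, so a root lies in (0, 1); Newton's method refines it to λ ≈ 0.16. p(27) = 311 and p(28) = -536 have opposite signs, so a root lies in (27, 28); Newton's method refines it to λ ≈ 27.3682. p(58) = -836 and p(59) = 983 have opposite signs, so a root lies in (58, 59); Newton's method refines it to λ ≈ 58.4719. Check (Vieta): the three roots sum to 86, matching tr M = 86.
So the eigenvalues of A^T A are ≈ 0.16, 27.3682, 58.4719 (all ≥ 0, as they must be for A^T A). The largest is λ_max ≈ 58.4719, hence ||A||_2 = sqrt(λ_max) ≈ 7.6467.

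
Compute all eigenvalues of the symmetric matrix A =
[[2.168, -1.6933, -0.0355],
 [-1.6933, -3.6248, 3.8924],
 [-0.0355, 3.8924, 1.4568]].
sigma(A) ≈ {-6, 2, 4}

A is real symmetric, so its spectrum consists of real eigenvalues. Expanding the characteristic polynomial of the displayed matrix gives
  det(λ I - A) = p(λ) = λ^3 + (0)λ^2 + (-28)λ + (48).
Solving p(λ) = 0 yields eigenvalues ≈ -6, 2, 4. (A is shown rounded to 4 decimals, so these recover the underlying integer eigenvalues to within that precision.)
Verification: the trace of A = 0 equals the sum of eigenvalues 0, and det(A) ≈ -47.9997 matches the eigenvalue product -48.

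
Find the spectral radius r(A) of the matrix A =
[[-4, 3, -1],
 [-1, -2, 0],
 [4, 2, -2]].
r(A) ≈ 4.0153

The eigenvalues of A are the roots of its characteristic polynomial. With M = A (coefficients from the trace, the sum of principal 2x2 minors, and det A):
  p(λ) = det(λ I - M) = λ^3 + 8λ^2 + 27λ + 28.
No integer candidate from the rational root theorem (±divisors of 28) is a root, so the roots are irrational. The cubic discriminant is Δ = -1724 < 0, so there is one real root and a complex-conjugate pair. p(-2) = -2 and p(-1) = 8 have opposite signs, so a root lies in (-2, -1); Newton's method refines it to λ ≈ -1.7367. Dividing out (λ - (-1.7367)) leaves approximately λ^2 + 6.2633λ + 16.1225. For λ^2 + 6.2633λ + 16.1225 the discriminant is -25.2612. It is negative, so the remaining roots are the complex-conjugate pair λ ≈ -3.1316 ± 2.513i. Their product equals the constant term, so |λ|^2 ≈ 16.1225 and |λ| ≈ 4.0153.
Thus the eigenvalues (to 4 decimals) are -1.7367 (modulus 1.7367); -3.1316 ± 2.513i (modulus 4.0153). The spectral radius is the largest modulus: r(A) ≈ 4.0153. (Cross-check: r(A) ≤ ||A||_2 ≈ 5.799; equality holds whenever A is normal, though it can also hold for some non-normal A.)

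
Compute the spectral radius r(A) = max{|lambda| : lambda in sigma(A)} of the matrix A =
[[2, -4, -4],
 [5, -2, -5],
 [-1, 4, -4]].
r(A) ≈ 5.5699

The eigenvalues of A are the roots of its characteristic polynomial. With M = A (coefficients from the trace, the sum of principal 2x2 minors, and det A):
  p(λ) = det(λ I - M) = λ^3 + 4λ^2 + 32λ + 116.
No integer candidate from the rational root theorem (±divisors of 116) is a root, so the roots are irrational. The cubic discriminant is Δ = -240432 < 0, so there is one real root and a complex-conjugate pair. p(-4) = -12 and p(-3) = 29 have opposite signs, so a root lies in (-4, -3); Newton's method refines it to λ ≈ -3.739. Dividing out (λ - (-3.739)) leaves approximately λ^2 + 0.261λ + 31.0242. For λ^2 + 0.261λ + 31.0242 the discriminant is -124.0286. It is negative, so the remaining roots are the complex-conjugate pair λ ≈ -0.1305 ± 5.5684i. Their product equals the constant term, so |λ|^2 ≈ 31.0242 and |λ| ≈ 5.5699.
Thus the eigenvalues (to 4 decimals) are -3.739 (modulus 3.739); -0.1305 ± 5.5684i (modulus 5.5699). The spectral radius is the largest modulus: r(A) ≈ 5.5699. (Cross-check: r(A) ≤ ||A||_2 ≈ 9.1873; equality holds whenever A is normal, though it can also hold for some non-normal A.)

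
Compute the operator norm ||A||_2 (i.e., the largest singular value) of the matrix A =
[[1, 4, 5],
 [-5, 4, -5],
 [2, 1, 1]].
||A||_2 ≈ 8.691 (= sqrt(largest eigenvalue of A^T A))

||A||_2 = sigma_max(A) = sqrt(lambda_max(A^T A)). Form the symmetric matrix M = A^T A =
[[30, -14, 32],
 [-14, 33, 1],
 [32, 1, 51]].
Its characteristic polynomial (trace, sum of principal 2x2 minors, determinant of M give the coefficients) is
  p(λ) = det(λ I - M) = λ^3 - 114λ^2 + 2982λ - 5776.
No integer candidate from the rational root theorem (±divisors of 5776) is a root, so the roots are irrational. The cubic discriminant is Δ = 9710344368 > 0, so there are three distinct real roots. p(2) = -260 and p(3) = 2171 have opposite signs, so a root lies in (2, 3); Newton's method refines it to λ ≈ 2.1029. p(36) = 488 and p(37) = -855 have opposite signs, so a root lies in (36, 37); Newton's method refines it to λ ≈ 36.3642. p(75) = -1501 and p(76) = 1368 have opposite signs, so a root lies in (75, 76); Newton's method refines it to λ ≈ 75.5329. Check (Vieta): the three roots sum to 114, matching tr M = 114.
So the eigenvalues of A^T A are ≈ 2.1029, 36.3642, 75.5329 (all ≥ 0, as they must be for A^T A). The largest is λ_max ≈ 75.5329, hence ||A||_2 = sqrt(λ_max) ≈ 8.691.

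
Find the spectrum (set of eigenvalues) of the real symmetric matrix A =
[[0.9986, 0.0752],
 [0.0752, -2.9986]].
sigma(A) ≈ {-3, 1}

A is real symmetric, so its spectrum consists of real eigenvalues. Expanding the characteristic polynomial of the displayed matrix gives
  det(λ I - A) = p(λ) = λ^2 + (2)λ + (-3).
Solving p(λ) = 0 yields eigenvalues ≈ -3, 1. (A is shown rounded to 4 decimals, so these recover the underlying integer eigenvalues to within that precision.)
Verification: the trace of A = -2 equals the sum of eigenvalues -2, and det(A) ≈ -3.0001 matches the eigenvalue product -3.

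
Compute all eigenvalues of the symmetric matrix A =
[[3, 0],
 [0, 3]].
sigma(A) ≈ {3} (3 with multiplicity 2)

A is real symmetric, so its spectrum consists of real eigenvalues. Expanding the characteristic polynomial of the displayed matrix gives
  det(λ I - A) = p(λ) = λ^2 + (-6)λ + (9).
Solving p(λ) = 0 yields eigenvalues ≈ 3, 3. (A is shown rounded to 4 decimals, so these recover the underlying integer eigenvalues to within that precision.)
Verification: the trace of A = 6 equals the sum of eigenvalues 6, and det(A) ≈ 9.0000 matches the eigenvalue product 9.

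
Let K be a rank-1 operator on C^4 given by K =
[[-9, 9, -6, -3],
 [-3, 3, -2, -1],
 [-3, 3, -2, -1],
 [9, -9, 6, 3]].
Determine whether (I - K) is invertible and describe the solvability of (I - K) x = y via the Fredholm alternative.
(I - K) is invertible (det(I - K) = 6 ≠ 0), so for every y in C^4 the equation (I - K) x = y has a unique solution.

K has rank 1, so it is an outer product K = u v^T: every row of K is a multiple of one row vector. Reading off the entries, u = (-3, -1, -1, 3) and v = (3, -3, 2, 1) (row i of K equals u_i·v^T). A rank-one matrix u v^T satisfies K u = u (v·u) and kills the (3)-dimensional subspace v^⊥, so its characteristic polynomial is lambda^3 (lambda - v·u) with v·u = tr K = -5. Hence the eigenvalues of I - K are 1 (multiplicity 3) and 1 - (-5) = 6, so det(I - K) = 6. (Direct check: I - K =
[[10, -9, 6, 3],
 [3, -2, 2, 1],
 [3, -3, 3, 1],
 [-9, 9, -6, -2]]
has determinant 6.) The finite-dimensional Fredholm alternative says: either (I - K) is invertible, or ker(I - K) ≠ {0} and then range(I - K) = ker((I - K)^*)^⊥, with dim ker(I - K) = dim ker((I - K)^*). Since det(I - K) ≠ 0, 1 is not an eigenvalue of K and ker(I - K) = {0}, so we are in the first case: for every y there is a unique x = (I - K)^(-1) y. Explicitly, by the Sherman–Morrison formula, (I - u v^T)^(-1) = I + u v^T/(1 - v·u), i.e. (I - K)^(-1) = I + K/(6).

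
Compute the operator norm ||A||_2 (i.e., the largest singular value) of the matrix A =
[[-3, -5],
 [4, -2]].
||A||_2 = sqrt((54 + sqrt(212))/2) ≈ 5.8549 (= sqrt(largest eigenvalue of A^T A))

||A||_2 = sigma_max(A) = sqrt(lambda_max(A^T A)). Form the symmetric matrix M = A^T A =
[[25, 7],
 [7, 29]].
Its characteristic polynomial (trace, determinant of M give the coefficients) is
  p(λ) = det(λ I - M) = λ^2 - 54λ + 676.
For λ^2 - 54λ + 676 the discriminant is 212. It is nonnegative but not a perfect square, so the roots are real and irrational: λ = (54 ± sqrt(212))/2 ≈ 34.2801, 19.7199.
So the eigenvalues of A^T A are ≈ 19.7199, 34.2801 (all ≥ 0, as they must be for A^T A). The largest is λ_max = (54 + sqrt(212))/2 ≈ 34.2801, hence ||A||_2 = sqrt(λ_max) = sqrt((54 + sqrt(212))/2) ≈ 5.8549.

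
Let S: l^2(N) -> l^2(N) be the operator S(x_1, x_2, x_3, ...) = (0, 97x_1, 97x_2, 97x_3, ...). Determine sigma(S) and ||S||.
sigma(S) = closed disk {z in C : |z| ≤ 97}; ||S|| = 97

Note S = 97·U where U is the unit right shift (U x)_k = x_{k-1} (with x_0 := 0); so ||S|| = 97||U|| and sigma(S) = 97·sigma(U). ||S x||^2 = sum_{k≥1} |97x_k|^2 = 9409||x||^2, so ||S|| = 97 and sigma(S) ⊂ {|z| ≤ 97}. For any |lambda| < 97, the equation (S - lambda I) x = 0 forces x_1 = 0, then 97x_k = lambda x_{k+1} ⇒ x = 0, so S has no eigenvalues. But (S - lambda I) is not surjective for |lambda| < 97: solving (S - lambda I) x = e_1 would require x_n proportional to (lambda/97)^(-n), which is not in l^2. So every |lambda| < 97 lies in the residual spectrum. The boundary |lambda| = 97 is in the approximate point spectrum (the spectrum is closed). Hence sigma(S) is the closed disk of radius 97.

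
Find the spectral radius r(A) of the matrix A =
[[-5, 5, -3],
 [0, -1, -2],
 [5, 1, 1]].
r(A) ≈ 4.74

The eigenvalues of A are the roots of its characteristic polynomial. With M = A (coefficients from the trace, the sum of principal 2x2 minors, and det A):
  p(λ) = det(λ I - M) = λ^3 + 5λ^2 + 16λ + 70.
No integer candidate from the rational root theorem (±divisors of 70) is a root, so the roots are irrational. The cubic discriminant is Δ = -76484 < 0, so there is one real root and a complex-conjugate pair. p(-5) = -10 and p(-4) = 22 have opposite signs, so a root lies in (-5, -4); Newton's method refines it to λ ≈ -4.74. Dividing out (λ - (-4.74)) leaves approximately λ^2 + 0.26λ + 14.7678. For λ^2 + 0.26λ + 14.7678 the discriminant is -59.0036. It is negative, so the remaining roots are the complex-conjugate pair λ ≈ -0.13 ± 3.8407i. Their product equals the constant term, so |λ|^2 ≈ 14.7678 and |λ| ≈ 3.8429.
Thus the eigenvalues (to 4 decimals) are -4.74 (modulus 4.74); -0.13 ± 3.8407i (modulus 3.8429). The spectral radius is the largest modulus: r(A) ≈ 4.74. (Cross-check: r(A) ≤ ||A||_2 ≈ 8.4319; equality holds whenever A is normal, though it can also hold for some non-normal A.)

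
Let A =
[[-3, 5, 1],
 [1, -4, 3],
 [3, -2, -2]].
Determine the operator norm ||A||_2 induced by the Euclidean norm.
||A||_2 ≈ 7.7579 (= sqrt(largest eigenvalue of A^T A))

||A||_2 = sigma_max(A) = sqrt(lambda_max(A^T A)). Form the symmetric matrix M = A^T A =
[[19, -25, -6],
 [-25, 45, -3],
 [-6, -3, 14]].
Its characteristic polynomial (trace, sum of principal 2x2 minors, determinant of M give the coefficients) is
  p(λ) = det(λ I - M) = λ^3 - 78λ^2 + 1081λ - 529.
No integer candidate from the rational root theorem (±divisors of 529) is a root, so the roots are irrational. The cubic discriminant is Δ = 1847835617 > 0, so there are three distinct real roots. p(0) = -529 and p(1) = 475 have opposite signs, so a root lies in (0, 1); Newton's method refines it to λ ≈ 0.5079. p(17) = 219 and p(18) = -511 have opposite signs, so a root lies in (17, 18); Newton's method refines it to λ ≈ 17.3075. p(60) = -469 and p(61) = 2155 have opposite signs, so a root lies in (60, 61); Newton's method refines it to λ ≈ 60.1847. Check (Vieta): the three roots sum to 78, matching tr M = 78.
So the eigenvalues of A^T A are ≈ 0.5079, 17.3075, 60.1847 (all ≥ 0, as they must be for A^T A). The largest is λ_max ≈ 60.1847, hence ||A||_2 = sqrt(λ_max) ≈ 7.7579.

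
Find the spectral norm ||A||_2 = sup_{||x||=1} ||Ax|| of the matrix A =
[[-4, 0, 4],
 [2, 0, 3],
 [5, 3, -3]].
||A||_2 ≈ 8.3682 (= sqrt(largest eigenvalue of A^T A))

||A||_2 = sigma_max(A) = sqrt(lambda_max(A^T A)). Form the symmetric matrix M = A^T A =
[[45, 15, -25],
 [15, 9, -9],
 [-25, -9, 34]].
Its characteristic polynomial (trace, sum of principal 2x2 minors, determinant of M give the coefficients) is
  p(λ) = det(λ I - M) = λ^3 - 88λ^2 + 1310λ - 3600.
No integer candidate from the rational root theorem (±divisors of 3600) is a root, so the roots are irrational. The cubic discriminant is Δ = 1604141600 > 0, so there are three distinct real roots. p(3) = -435 and p(4) = 296 have opposite signs, so a root lies in (3, 4); Newton's method refines it to λ ≈ 3.5691. p(14) = 236 and p(15) = -375 have opposite signs, so a root lies in (14, 15); Newton's method refines it to λ ≈ 14.4038. p(70) = -100 and p(71) = 3713 have opposite signs, so a root lies in (70, 71); Newton's method refines it to λ ≈ 70.0271. Check (Vieta): the three roots sum to 88, matching tr M = 88.
So the eigenvalues of A^T A are ≈ 3.5691, 14.4038, 70.0271 (all ≥ 0, as they must be for A^T A). The largest is λ_max ≈ 70.0271, hence ||A||_2 = sqrt(λ_max) ≈ 8.3682.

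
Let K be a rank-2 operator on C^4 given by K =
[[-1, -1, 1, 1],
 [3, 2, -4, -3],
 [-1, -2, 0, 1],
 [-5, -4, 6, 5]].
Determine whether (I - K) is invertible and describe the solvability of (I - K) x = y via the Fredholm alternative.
(I - K) is invertible (det(I - K) = -19 ≠ 0), so for every y in C^4 the equation (I - K) x = y has a unique solution.

K has rank 2 and factors as K = U V^T = u1 v1^T + u2 v2^T with u1 = (-1, 1, -3, -3), v1 = (1, 1, -1, -1), u2 = (0, -1, -1, 1), v2 = (-2, -1, 3, 2) (multiplying out reproduces the displayed K). The nonzero eigenvalues of U V^T coincide with those of the 2 x 2 matrix G = V^T U = [[v1·u1, v1·u2], [v2·u1, v2·u2]] = [[6, -1], [-14, 0]], and by the Sylvester determinant identity det(I_4 - U V^T) = det(I_2 - V^T U) = det([[-5, 1], [14, 1]]) = (-5)(1) - (1)(14) = -19. (Direct check: I - K =
[[2, 1, -1, -1],
 [-3, -1, 4, 3],
 [1, 2, 1, -1],
 [5, 4, -6, -4]]
has determinant -19.) The finite-dimensional Fredholm alternative says: either (I - K) is invertible, or ker(I - K) ≠ {0} and then range(I - K) = ker((I - K)^*)^⊥, with dim ker(I - K) = dim ker((I - K)^*). Since det(I - K) ≠ 0, 1 is not an eigenvalue of K and ker(I - K) = {0}, so we are in the first case: for every y there is a unique x = (I - K)^(-1) y. (Explicitly, by the Woodbury identity, (I - U V^T)^(-1) = I + U (I_2 - G)^(-1) V^T.)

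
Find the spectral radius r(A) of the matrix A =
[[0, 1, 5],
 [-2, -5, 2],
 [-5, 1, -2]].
r(A) ≈ 5.5382

The eigenvalues of A are the roots of its characteristic polynomial. With M = A (coefficients from the trace, the sum of principal 2x2 minors, and det A):
  p(λ) = det(λ I - M) = λ^3 + 7λ^2 + 35λ + 149.
No integer candidate from the rational root theorem (±divisors of 149) is a root, so the roots are irrational. The cubic discriminant is Δ = -258240 < 0, so there is one real root and a complex-conjugate pair. p(-6) = -25 and p(-5) = 24 have opposite signs, so a root lies in (-6, -5); Newton's method refines it to λ ≈ -5.5382. Dividing out (λ - (-5.5382)) leaves approximately λ^2 + 1.4618λ + 26.9042. For λ^2 + 1.4618λ + 26.9042 the discriminant is -105.4797. It is negative, so the remaining roots are the complex-conjugate pair λ ≈ -0.7309 ± 5.1352i. Their product equals the constant term, so |λ|^2 ≈ 26.9042 and |λ| ≈ 5.1869.
Thus the eigenvalues (to 4 decimals) are -5.5382 (modulus 5.5382); -0.7309 ± 5.1352i (modulus 5.1869). The spectral radius is the largest modulus: r(A) ≈ 5.5382. (Cross-check: r(A) ≤ ||A||_2 ≈ 6.2021; equality holds whenever A is normal, though it can also hold for some non-normal A.)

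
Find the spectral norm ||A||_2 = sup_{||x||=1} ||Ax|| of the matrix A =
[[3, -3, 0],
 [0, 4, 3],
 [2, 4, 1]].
||A||_2 ≈ 6.9121 (= sqrt(largest eigenvalue of A^T A))

||A||_2 = sigma_max(A) = sqrt(lambda_max(A^T A)). Form the symmetric matrix M = A^T A =
[[13, -1, 2],
 [-1, 41, 16],
 [2, 16, 10]].
Its characteristic polynomial (trace, sum of principal 2x2 minors, determinant of M give the coefficients) is
  p(λ) = det(λ I - M) = λ^3 - 64λ^2 + 812λ - 1764.
No integer candidate from the rational root theorem (±divisors of 1764) is a root, so the roots are irrational. The cubic discriminant is Δ = 275507792 > 0, so there are three distinct real roots. p(2) = -388 and p(3) = 123 have opposite signs, so a root lies in (2, 3); Newton's method refines it to λ ≈ 2.738. p(13) = 173 and p(14) = -196 have opposite signs, so a root lies in (13, 14); Newton's method refines it to λ ≈ 13.4848. p(47) = -1153 and p(48) = 348 have opposite signs, so a root lies in (47, 48); Newton's method refines it to λ ≈ 47.7772. Check (Vieta): the three roots sum to 64, matching tr M = 64.
So the eigenvalues of A^T A are ≈ 2.738, 13.4848, 47.7772 (all ≥ 0, as they must be for A^T A). The largest is λ_max ≈ 47.7772, hence ||A||_2 = sqrt(λ_max) ≈ 6.9121.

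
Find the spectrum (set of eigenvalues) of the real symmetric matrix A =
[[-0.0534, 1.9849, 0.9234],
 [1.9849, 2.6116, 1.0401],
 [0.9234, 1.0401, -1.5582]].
sigma(A) ≈ {-2, -1, 4}

A is real symmetric, so its spectrum consists of real eigenvalues. Expanding the characteristic polynomial of the displayed matrix gives
  det(λ I - A) = p(λ) = λ^3 + (-1)λ^2 + (-10)λ + (-8).
Solving p(λ) = 0 yields eigenvalues ≈ -2, -1, 4. (A is shown rounded to 4 decimals, so these recover the underlying integer eigenvalues to within that precision.)
Verification: the trace of A = 1 equals the sum of eigenvalues 1, and det(A) ≈ 8.0000 matches the eigenvalue product 8.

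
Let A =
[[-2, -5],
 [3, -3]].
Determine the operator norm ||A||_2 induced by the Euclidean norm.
||A||_2 = sqrt((47 + sqrt(445))/2) ≈ 5.835 (= sqrt(largest eigenvalue of A^T A))

||A||_2 = sigma_max(A) = sqrt(lambda_max(A^T A)). Form the symmetric matrix M = A^T A =
[[13, 1],
 [1, 34]].
Its characteristic polynomial (trace, determinant of M give the coefficients) is
  p(λ) = det(λ I - M) = λ^2 - 47λ + 441.
For λ^2 - 47λ + 441 the discriminant is 445. It is nonnegative but not a perfect square, so the roots are real and irrational: λ = (47 ± sqrt(445))/2 ≈ 34.0475, 12.9525.
So the eigenvalues of A^T A are ≈ 12.9525, 34.0475 (all ≥ 0, as they must be for A^T A). The largest is λ_max = (47 + sqrt(445))/2 ≈ 34.0475, hence ||A||_2 = sqrt(λ_max) = sqrt((47 + sqrt(445))/2) ≈ 5.835.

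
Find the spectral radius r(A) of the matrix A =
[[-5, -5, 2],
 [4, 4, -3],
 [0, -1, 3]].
r(A) ≈ 3.961

The eigenvalues of A are the roots of its characteristic polynomial. With M = A (coefficients from the trace, the sum of principal 2x2 minors, and det A):
  p(λ) = det(λ I - M) = λ^3 - 2λ^2 - 6λ - 7.
No integer candidate from the rational root theorem (±divisors of 7) is a root, so the roots are irrational. The cubic discriminant is Δ = -2051 < 0, so there is one real root and a complex-conjugate pair. p(3) = -16 and p(4) = 1 have opposite signs, so a root lies in (3, 4); Newton's method refines it to λ ≈ 3.961. Dividing out (λ - (3.961)) leaves approximately λ^2 + 1.961λ + 1.7673. For λ^2 + 1.961λ + 1.7673 the discriminant is -3.2237. It is negative, so the remaining roots are the complex-conjugate pair λ ≈ -0.9805 ± 0.8977i. Their product equals the constant term, so |λ|^2 ≈ 1.7673 and |λ| ≈ 1.3294.
Thus the eigenvalues (to 4 decimals) are 3.961 (modulus 3.961); -0.9805 ± 0.8977i (modulus 1.3294). The spectral radius is the largest modulus: r(A) ≈ 3.961. (Cross-check: r(A) ≤ ||A||_2 ≈ 9.8594; equality holds whenever A is normal, though it can also hold for some non-normal A.)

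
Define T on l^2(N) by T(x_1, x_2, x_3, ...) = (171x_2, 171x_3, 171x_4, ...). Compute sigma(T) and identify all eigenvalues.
sigma(T) = closed disk {z in C : |z| ≤ 171}; sigma_p(T) = open disk {z in C : |z| < 171}

Note T = 171·V where V is the unit left shift (V x)_k = x_{k+1}; so sigma(T) = 171·sigma(V) and ||T|| = 171||V||. ||T x||^2 = 29241sum_{k≥2} |x_k|^2 ≤ 29241||x||^2, with equality on {x : x_1 = 0}, so ||T|| = 171. For any lambda with |lambda| < 171, set r = lambda/171 (|r| < 1); the vector x = (1, r, r^2, ...) is in l^2 and satisfies T x = 171(r, r^2, ...) = lambda x, so lambda is an eigenvalue. On the boundary |lambda| = 171 the geometric series diverges, so no l^2 eigenvector exists, but these lambda lie in the approximate point spectrum. Hence sigma(T) is the closed disk of radius 171 and sigma_p(T) is the open disk.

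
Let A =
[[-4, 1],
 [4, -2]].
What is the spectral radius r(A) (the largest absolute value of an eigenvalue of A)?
r(A) = (6 + sqrt(20))/2 ≈ 5.2361

The eigenvalues of A are the roots of its characteristic polynomial. With M = A (coefficients from the trace and determinant):
  p(λ) = det(λ I - M) = λ^2 + 6λ + 4.
For λ^2 + 6λ + 4 the discriminant is 20. It is nonnegative but not a perfect square, so the roots are real and irrational: λ = (-6 ± sqrt(20))/2 ≈ -0.7639, -5.2361.
Thus the eigenvalues (to 4 decimals) are -0.7639 (modulus 0.7639); -5.2361 (modulus 5.2361). The spectral radius is the largest modulus: r(A) = (6 + sqrt(20))/2 ≈ 5.2361. (Cross-check: r(A) ≤ ||A||_2 ≈ 6.0467; equality holds whenever A is normal, though it can also hold for some non-normal A.)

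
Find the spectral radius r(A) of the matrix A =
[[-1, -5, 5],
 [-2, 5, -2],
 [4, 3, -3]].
r(A) ≈ 6.5063

The eigenvalues of A are the roots of its characteristic polynomial. With M = A (coefficients from the trace, the sum of principal 2x2 minors, and det A):
  p(λ) = det(λ I - M) = λ^3 - λ^2 - 41λ + 51.
No integer candidate from the rational root theorem (±divisors of 51) is a root, so the roots are irrational. The cubic discriminant is Δ = 244980 > 0, so there are three distinct real roots. p(-7) = -54 and p(-6) = 45 have opposite signs, so a root lies in (-7, -6); Newton's method refines it to λ ≈ -6.5063. p(1) = 10 and p(2) = -27 have opposite signs, so a root lies in (1, 2); Newton's method refines it to λ ≈ 1.2536. p(6) = -15 and p(7) = 58 have opposite signs, so a root lies in (6, 7); Newton's method refines it to λ ≈ 6.2527. Check (Vieta): the three roots sum to 1, matching tr M = 1.
Thus the eigenvalues (to 4 decimals) are -6.5063 (modulus 6.5063); 1.2536 (modulus 1.2536); 6.2527 (modulus 6.2527). The spectral radius is the largest modulus: r(A) ≈ 6.5063. (Cross-check: r(A) ≤ ||A||_2 ≈ 9.8076; equality holds whenever A is normal, though it can also hold for some non-normal A.)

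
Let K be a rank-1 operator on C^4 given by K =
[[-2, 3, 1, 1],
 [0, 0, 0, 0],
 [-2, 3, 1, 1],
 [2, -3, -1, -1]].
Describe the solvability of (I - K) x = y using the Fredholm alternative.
(I - K) is invertible (det(I - K) = 3 ≠ 0), so for every y in C^4 the equation (I - K) x = y has a unique solution.

K has rank 1, so it is an outer product K = u v^T: every row of K is a multiple of one row vector. Reading off the entries, u = (1, 0, 1, -1) and v = (-2, 3, 1, 1) (row i of K equals u_i·v^T). A rank-one matrix u v^T satisfies K u = u (v·u) and kills the (3)-dimensional subspace v^⊥, so its characteristic polynomial is lambda^3 (lambda - v·u) with v·u = tr K = -2. Hence the eigenvalues of I - K are 1 (multiplicity 3) and 1 - (-2) = 3, so det(I - K) = 3. (Direct check: I - K =
[[3, -3, -1, -1],
 [0, 1, 0, 0],
 [2, -3, 0, -1],
 [-2, 3, 1, 2]]
has determinant 3.) The finite-dimensional Fredholm alternative says: either (I - K) is invertible, or ker(I - K) ≠ {0} and then range(I - K) = ker((I - K)^*)^⊥, with dim ker(I - K) = dim ker((I - K)^*). Since det(I - K) ≠ 0, 1 is not an eigenvalue of K and ker(I - K) = {0}, so we are in the first case: for every y there is a unique x = (I - K)^(-1) y. Explicitly, by the Sherman–Morrison formula, (I - u v^T)^(-1) = I + u v^T/(1 - v·u), i.e. (I - K)^(-1) = I + K/(3).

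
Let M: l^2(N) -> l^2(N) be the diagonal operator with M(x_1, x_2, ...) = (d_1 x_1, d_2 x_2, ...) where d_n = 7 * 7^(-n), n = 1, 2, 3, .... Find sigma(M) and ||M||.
sigma(M) = {7 * 7^(-n) : n ≥ 1} ∪ {0}; ||M|| = 1

A bounded diagonal operator on l^2 with diagonal entries d_n has spectrum equal to the closure of {d_n : n ≥ 1}: every d_n is an eigenvalue (with eigenvector e_n), so {d_n} ⊂ sigma(M); the spectrum is closed, so its closure is too; and for lambda not in the closure, (M - lambda I) has bounded inverse (the diagonal entries 1/(d_n - lambda) are bounded). For our sequence d_n = 7 * 7^(-n), n = 1, 2, 3, ...:
  - {d_n} = {7 * 7^(-n) : n ≥ 1}; the only limit point is 0
  - closure = {7 * 7^(-n) : n ≥ 1} ∪ {0}
For the norm: a diagonal operator has ||M|| = sup_n |d_n|. Here d_n = 7 * 7^(-n) is positive and decreasing, so sup_n |d_n| = d_1 = 7/7 = 1. So ||M|| = 1.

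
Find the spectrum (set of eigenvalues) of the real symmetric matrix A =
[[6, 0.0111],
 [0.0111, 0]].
sigma(A) ≈ {0, 6}

A is real symmetric, so its spectrum consists of real eigenvalues. Expanding the characteristic polynomial of the displayed matrix gives
  det(λ I - A) = p(λ) = λ^2 + (-6)λ + (0).
Solving p(λ) = 0 yields eigenvalues ≈ 0, 6. (A is shown rounded to 4 decimals, so these recover the underlying integer eigenvalues to within that precision.)
Verification: the trace of A = 6 equals the sum of eigenvalues 6, and det(A) ≈ -0.0001 matches the eigenvalue product 0.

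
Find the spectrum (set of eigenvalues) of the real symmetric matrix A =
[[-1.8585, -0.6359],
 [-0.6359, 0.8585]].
sigma(A) ≈ {-2, 1}

A is real symmetric, so its spectrum consists of real eigenvalues. Expanding the characteristic polynomial of the displayed matrix gives
  det(λ I - A) = p(λ) = λ^2 + (1)λ + (-2).
Solving p(λ) = 0 yields eigenvalues ≈ -2, 1. (A is shown rounded to 4 decimals, so these recover the underlying integer eigenvalues to within that precision.)
Verification: the trace of A = -1 equals the sum of eigenvalues -1, and det(A) ≈ -1.9999 matches the eigenvalue product -2.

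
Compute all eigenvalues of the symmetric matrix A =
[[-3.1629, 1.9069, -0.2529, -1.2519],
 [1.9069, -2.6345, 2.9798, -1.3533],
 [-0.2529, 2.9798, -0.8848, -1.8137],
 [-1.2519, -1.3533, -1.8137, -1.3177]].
sigma(A) ≈ {-6, -3, -2, 3}

A is real symmetric, so its spectrum consists of real eigenvalues. Expanding the characteristic polynomial of the displayed matrix gives
  det(λ I - A) = p(λ) = λ^4 + (8)λ^3 + (3)λ^2 + (-72)λ + (-108).
Solving p(λ) = 0 yields eigenvalues ≈ -6, -3, -2, 3. (A is shown rounded to 4 decimals, so these recover the underlying integer eigenvalues to within that precision.)
Verification: the trace of A = -8 equals the sum of eigenvalues -8, and det(A) ≈ -108.0002 matches the eigenvalue product -108.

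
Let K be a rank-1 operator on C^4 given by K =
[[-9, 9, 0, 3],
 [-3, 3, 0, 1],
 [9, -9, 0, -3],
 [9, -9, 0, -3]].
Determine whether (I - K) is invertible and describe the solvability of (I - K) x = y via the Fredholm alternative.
(I - K) is invertible (det(I - K) = 10 ≠ 0), so for every y in C^4 the equation (I - K) x = y has a unique solution.

K has rank 1, so it is an outer product K = u v^T: every row of K is a multiple of one row vector. Reading off the entries, u = (3, 1, -3, -3) and v = (-3, 3, 0, 1) (row i of K equals u_i·v^T). A rank-one matrix u v^T satisfies K u = u (v·u) and kills the (3)-dimensional subspace v^⊥, so its characteristic polynomial is lambda^3 (lambda - v·u) with v·u = tr K = -9. Hence the eigenvalues of I - K are 1 (multiplicity 3) and 1 - (-9) = 10, so det(I - K) = 10. (Direct check: I - K =
[[10, -9, 0, -3],
 [3, -2, 0, -1],
 [-9, 9, 1, 3],
 [-9, 9, 0, 4]]
has determinant 10.) The finite-dimensional Fredholm alternative says: either (I - K) is invertible, or ker(I - K) ≠ {0} and then range(I - K) = ker((I - K)^*)^⊥, with dim ker(I - K) = dim ker((I - K)^*). Since det(I - K) ≠ 0, 1 is not an eigenvalue of K and ker(I - K) = {0}, so we are in the first case: for every y there is a unique x = (I - K)^(-1) y. Explicitly, by the Sherman–Morrison formula, (I - u v^T)^(-1) = I + u v^T/(1 - v·u), i.e. (I - K)^(-1) = I + K/(10).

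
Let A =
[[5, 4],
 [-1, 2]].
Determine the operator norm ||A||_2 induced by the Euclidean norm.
||A||_2 = sqrt((46 + sqrt(1332))/2) ≈ 6.4225 (= sqrt(largest eigenvalue of A^T A))

||A||_2 = sigma_max(A) = sqrt(lambda_max(A^T A)). Form the symmetric matrix M = A^T A =
[[26, 18],
 [18, 20]].
Its characteristic polynomial (trace, determinant of M give the coefficients) is
  p(λ) = det(λ I - M) = λ^2 - 46λ + 196.
For λ^2 - 46λ + 196 the discriminant is 1332. It is nonnegative but not a perfect square, so the roots are real and irrational: λ = (46 ± sqrt(1332))/2 ≈ 41.2483, 4.7517.
So the eigenvalues of A^T A are ≈ 4.7517, 41.2483 (all ≥ 0, as they must be for A^T A). The largest is λ_max = (46 + sqrt(1332))/2 ≈ 41.2483, hence ||A||_2 = sqrt(λ_max) = sqrt((46 + sqrt(1332))/2) ≈ 6.4225.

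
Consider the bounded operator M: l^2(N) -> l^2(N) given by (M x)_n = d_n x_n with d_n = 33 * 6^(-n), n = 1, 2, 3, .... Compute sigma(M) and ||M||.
sigma(M) = {33 * 6^(-n) : n ≥ 1} ∪ {0}; ||M|| = 11/2

A bounded diagonal operator on l^2 with diagonal entries d_n has spectrum equal to the closure of {d_n : n ≥ 1}: every d_n is an eigenvalue (with eigenvector e_n), so {d_n} ⊂ sigma(M); the spectrum is closed, so its closure is too; and for lambda not in the closure, (M - lambda I) has bounded inverse (the diagonal entries 1/(d_n - lambda) are bounded). For our sequence d_n = 33 * 6^(-n), n = 1, 2, 3, ...:
  - {d_n} = {33 * 6^(-n) : n ≥ 1}; the only limit point is 0
  - closure = {33 * 6^(-n) : n ≥ 1} ∪ {0}
For the norm: a diagonal operator has ||M|| = sup_n |d_n|. Here d_n = 33 * 6^(-n) is positive and decreasing, so sup_n |d_n| = d_1 = 33/6 = 11/2. So ||M|| = 11/2.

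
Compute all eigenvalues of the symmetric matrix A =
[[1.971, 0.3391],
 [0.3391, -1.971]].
sigma(A) ≈ {-2, 2}

A is real symmetric, so its spectrum consists of real eigenvalues. Expanding the characteristic polynomial of the displayed matrix gives
  det(λ I - A) = p(λ) = λ^2 + (0)λ + (-4).
Solving p(λ) = 0 yields eigenvalues ≈ -2, 2. (A is shown rounded to 4 decimals, so these recover the underlying integer eigenvalues to within that precision.)
Verification: the trace of A = 0 equals the sum of eigenvalues 0, and det(A) ≈ -3.9998 matches the eigenvalue product -4.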